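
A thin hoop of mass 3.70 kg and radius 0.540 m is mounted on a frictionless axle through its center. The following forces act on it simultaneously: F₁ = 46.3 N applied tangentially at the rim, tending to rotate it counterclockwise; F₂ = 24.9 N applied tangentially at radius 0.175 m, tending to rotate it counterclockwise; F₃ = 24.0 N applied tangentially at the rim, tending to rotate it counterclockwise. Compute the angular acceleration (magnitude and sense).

I = MR² = (3.70)(0.540)² = 1.079 kg·m².
Taking counterclockwise as positive: τ₁ = +(46.3)(0.540) = +25.00 N·m; τ₂ = +(24.9)(0.175) = +4.357 N·m; τ₃ = +(24.0)(0.540) = +12.96 N·m.
Net torque τ = 42.32 N·m.
α = τ/I = 42.32/1.079 = 39.22 rad/s².

α ≈ 39.2 rad/s², counterclockwise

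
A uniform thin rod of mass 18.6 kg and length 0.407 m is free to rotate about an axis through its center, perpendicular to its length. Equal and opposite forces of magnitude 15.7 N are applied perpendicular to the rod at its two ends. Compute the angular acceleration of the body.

I = (1/12)ML² = (1/12)(18.6)(0.407)² = 0.2568 kg·m².
The couple gives τ = F·(L/2) + F·(L/2) = F L = (15.7)(0.407) = 6.390 N·m.
From τ = Iα: α = 6.390/0.2568 = 24.89 rad/s².

α ≈ 24.9 rad/s²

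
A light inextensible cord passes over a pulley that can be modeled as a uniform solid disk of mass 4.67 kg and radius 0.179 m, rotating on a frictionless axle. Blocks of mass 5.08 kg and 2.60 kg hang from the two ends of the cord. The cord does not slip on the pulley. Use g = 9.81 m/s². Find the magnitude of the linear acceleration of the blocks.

I = ½MR² = (1/2)(4.67)(0.179)² = 0.07482 kg·m².
Heavier block: m₁g − T₁ = m₁a. Lighter block: T₂ − m₂g = m₂a.
Pulley: (T₁ − T₂)R = Iα = I(a/R), so T₁ − T₂ = (I/R²)a = (1/2)M_p a = 2.335·a.
Adding the three: (m₁ − m₂)g = (m₁ + m₂ + 2.335)a, so a = (5.08 − 2.60)(9.81)/(5.08 + 2.60 + 2.335) = 2.429 m/s².

a ≈ 2.43 m/s²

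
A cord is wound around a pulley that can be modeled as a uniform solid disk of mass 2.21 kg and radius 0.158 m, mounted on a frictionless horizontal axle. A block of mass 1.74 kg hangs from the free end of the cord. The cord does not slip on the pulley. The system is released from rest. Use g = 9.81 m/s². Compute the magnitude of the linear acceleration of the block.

a ≈ 6.00 m/s²

I = ½MR² = (1/2)(2.21)(0.158)² = 0.02759 kg·m².
Block: mg − T = ma. Pulley: TR = Iα. No-slip: a = αR, so T = (I/R²)a = 1.105·a.
Then mg = (m + 1.105)a, so a = (1.74)(9.81)/(1.74 + 1.105) = 6.000 m/s².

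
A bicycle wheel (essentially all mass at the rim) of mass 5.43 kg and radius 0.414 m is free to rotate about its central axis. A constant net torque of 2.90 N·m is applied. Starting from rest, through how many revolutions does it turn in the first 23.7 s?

I = MR² = (5.43)(0.414)² = 0.9307 kg·m².
α = τ/I = 2.90/0.9307 = 3.116 rad/s².
θ = ½αt² = ½(3.116)(23.7)² = 875.1 rad.
Revolutions = θ/(2π) = 139.3.

≈ 139 revolutions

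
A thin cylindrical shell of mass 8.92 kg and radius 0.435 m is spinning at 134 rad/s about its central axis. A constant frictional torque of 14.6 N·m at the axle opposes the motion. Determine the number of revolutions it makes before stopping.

I = MR² = (8.92)(0.435)² = 1.688 kg·m².
The net torque has magnitude 14.6 N·m, opposing ω.
|α| = τ/I = 14.60/1.688 = 8.650 rad/s² (deceleration).
ω² = ω₀² − 2|α|θ with ω = 0 ⇒ θ = ω₀²/(2|α|) = 1038 rad = 165.2 rev.

≈ 165 revolutions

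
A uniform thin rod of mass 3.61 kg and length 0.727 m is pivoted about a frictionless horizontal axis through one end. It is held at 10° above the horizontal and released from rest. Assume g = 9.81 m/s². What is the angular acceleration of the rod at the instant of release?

About the pivot, I = (1/3)ML² = (1/3)(3.61)(0.727)² = 0.6360 kg·m².
The weight acts at the center, a distance L/2 = 0.3635 m from the pivot; τ = Mg(L/2) cos 10° = 12.68 N·m.
α = τ/I = 12.68/0.6360 = 19.93 rad/s².
(Equivalently α = (3g/(2L)) cos 10° = 19.93 rad/s².)

α ≈ 19.9 rad/s²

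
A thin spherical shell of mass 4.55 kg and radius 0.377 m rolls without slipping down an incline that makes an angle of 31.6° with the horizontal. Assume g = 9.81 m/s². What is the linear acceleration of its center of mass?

a ≈ 3.08 m/s²

Translation along the incline: Mg sinθ − f = Ma.
Rotation about the center: fR = Iα with I = (2/3)MR². No-slip gives a = αR, so f = (I/R²)a = (2/3)M a.
Substituting: Mg sinθ = (1 + 0.6667)Ma, so a = g sinθ/(1 + 0.6667) = (9.81) sin 31.6° / 1.667 = 3.084 m/s².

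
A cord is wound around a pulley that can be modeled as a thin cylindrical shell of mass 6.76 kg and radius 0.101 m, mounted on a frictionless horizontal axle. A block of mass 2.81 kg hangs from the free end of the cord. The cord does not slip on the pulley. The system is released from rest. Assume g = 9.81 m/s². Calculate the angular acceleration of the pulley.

I = MR² = (6.76)(0.101)² = 0.06896 kg·m².
Block: mg − T = ma. Pulley: TR = Iα. No-slip: a = αR, so T = (I/R²)a = 6.760·a.
Then mg = (m + 6.760)a, so a = (2.81)(9.81)/(2.81 + 6.760) = 2.880 m/s².
α = a/R = 2.880/0.101 = 28.52 rad/s².

α ≈ 28.5 rad/s²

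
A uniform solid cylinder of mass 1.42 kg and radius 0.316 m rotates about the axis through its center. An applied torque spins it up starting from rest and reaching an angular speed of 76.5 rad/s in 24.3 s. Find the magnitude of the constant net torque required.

I = ½MR² = (1/2)(1.42)(0.316)² = 0.07090 kg·m².
α = Δω/Δt = (76.5 − 0)/24.3 = 3.148 rad/s².
τ = Iα = (0.07090)(3.148) = 0.2232 N·m.

τ ≈ 0.223 N·m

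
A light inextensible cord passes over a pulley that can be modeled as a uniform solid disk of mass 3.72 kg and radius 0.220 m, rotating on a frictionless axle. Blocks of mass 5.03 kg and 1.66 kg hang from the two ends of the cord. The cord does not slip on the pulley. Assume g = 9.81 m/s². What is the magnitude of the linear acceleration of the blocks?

I = ½MR² = (1/2)(3.72)(0.220)² = 0.09002 kg·m².
Heavier block: m₁g − T₁ = m₁a. Lighter block: T₂ − m₂g = m₂a.
Pulley: (T₁ − T₂)R = Iα = I(a/R), so T₁ − T₂ = (I/R²)a = (1/2)M_p a = 1.860·a.
Adding the three: (m₁ − m₂)g = (m₁ + m₂ + 1.860)a, so a = (5.03 − 1.66)(9.81)/(5.03 + 1.66 + 1.860) = 3.867 m/s².

a ≈ 3.87 m/s²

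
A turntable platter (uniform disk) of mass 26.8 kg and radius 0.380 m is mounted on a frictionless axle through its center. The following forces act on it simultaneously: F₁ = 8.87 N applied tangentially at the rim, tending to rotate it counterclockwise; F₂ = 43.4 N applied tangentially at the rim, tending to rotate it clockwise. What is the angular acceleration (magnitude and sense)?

I = ½MR² = (1/2)(26.8)(0.380)² = 1.935 kg·m².
Taking counterclockwise as positive: τ₁ = +(8.87)(0.380) = +3.371 N·m; τ₂ = −(43.4)(0.380) = −16.49 N·m.
Net torque τ = -13.12 N·m.
α = τ/I = -13.12/1.935 = -6.781 rad/s².

α ≈ 6.78 rad/s², clockwise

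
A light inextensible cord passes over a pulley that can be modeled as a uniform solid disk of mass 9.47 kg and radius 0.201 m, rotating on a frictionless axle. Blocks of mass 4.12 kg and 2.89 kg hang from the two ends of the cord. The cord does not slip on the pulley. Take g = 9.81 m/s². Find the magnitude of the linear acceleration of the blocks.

a ≈ 1.03 m/s²

I = ½MR² = (1/2)(9.47)(0.201)² = 0.1913 kg·m².
Heavier block: m₁g − T₁ = m₁a. Lighter block: T₂ − m₂g = m₂a.
Pulley: (T₁ − T₂)R = Iα = I(a/R), so T₁ − T₂ = (I/R²)a = (1/2)M_p a = 4.735·a.
Adding the three: (m₁ − m₂)g = (m₁ + m₂ + 4.735)a, so a = (4.12 − 2.89)(9.81)/(4.12 + 2.89 + 4.735) = 1.027 m/s².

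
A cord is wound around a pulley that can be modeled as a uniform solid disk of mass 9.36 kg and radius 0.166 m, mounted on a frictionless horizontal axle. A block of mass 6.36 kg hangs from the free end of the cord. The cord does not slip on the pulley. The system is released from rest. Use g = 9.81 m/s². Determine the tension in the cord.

T ≈ 26.4 N

I = ½MR² = (1/2)(9.36)(0.166)² = 0.1290 kg·m².
Block: mg − T = ma. Pulley: TR = Iα. No-slip: a = αR, so T = (I/R²)a = 4.680·a.
Then mg = (m + 4.680)a, so a = (6.36)(9.81)/(6.36 + 4.680) = 5.651 m/s².
T = 4.680·a = 26.45 N.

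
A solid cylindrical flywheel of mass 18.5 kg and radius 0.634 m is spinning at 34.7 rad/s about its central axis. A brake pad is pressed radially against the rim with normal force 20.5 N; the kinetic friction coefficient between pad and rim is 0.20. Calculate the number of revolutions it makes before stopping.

I = ½MR² = (1/2)(18.5)(0.634)² = 3.718 kg·m².
Friction force f = μN = (0.20)(20.5) = 4.100 N at the rim; torque magnitude τ = fR = 2.599 N·m, opposing ω.
|α| = τ/I = 2.599/3.718 = 0.6991 rad/s² (deceleration).
ω² = ω₀² − 2|α|θ with ω = 0 ⇒ θ = ω₀²/(2|α|) = 861.1 rad = 137.1 rev.

≈ 137 revolutions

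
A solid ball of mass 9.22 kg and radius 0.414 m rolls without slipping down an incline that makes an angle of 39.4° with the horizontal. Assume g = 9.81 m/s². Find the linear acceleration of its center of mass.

Translation along the incline: Mg sinθ − f = Ma.
Rotation about the center: fR = Iα with I = (2/5)MR². No-slip gives a = αR, so f = (I/R²)a = (2/5)M a.
Substituting: Mg sinθ = (1 + 0.4000)Ma, so a = g sinθ/(1 + 0.4000) = (9.81) sin 39.4° / 1.400 = 4.448 m/s².

a ≈ 4.45 m/s²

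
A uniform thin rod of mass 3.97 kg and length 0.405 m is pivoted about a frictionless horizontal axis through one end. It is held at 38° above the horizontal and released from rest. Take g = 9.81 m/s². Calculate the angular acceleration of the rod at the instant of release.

α ≈ 28.6 rad/s²

About the pivot, I = (1/3)ML² = (1/3)(3.97)(0.405)² = 0.2171 kg·m².
The weight acts at the center, a distance L/2 = 0.2025 m from the pivot; τ = Mg(L/2) cos 38° = 6.215 N·m.
α = τ/I = 6.215/0.2171 = 28.63 rad/s².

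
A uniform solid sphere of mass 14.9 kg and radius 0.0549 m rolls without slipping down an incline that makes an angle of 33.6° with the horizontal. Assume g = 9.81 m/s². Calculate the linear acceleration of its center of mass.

a ≈ 3.88 m/s²

Translation along the incline: Mg sinθ − f = Ma.
Rotation about the center: fR = Iα with I = (2/5)MR². No-slip gives a = αR, so f = (I/R²)a = (2/5)M a.
Substituting: Mg sinθ = (1 + 0.4000)Ma, so a = g sinθ/(1 + 0.4000) = (9.81) sin 33.6° / 1.400 = 3.878 m/s².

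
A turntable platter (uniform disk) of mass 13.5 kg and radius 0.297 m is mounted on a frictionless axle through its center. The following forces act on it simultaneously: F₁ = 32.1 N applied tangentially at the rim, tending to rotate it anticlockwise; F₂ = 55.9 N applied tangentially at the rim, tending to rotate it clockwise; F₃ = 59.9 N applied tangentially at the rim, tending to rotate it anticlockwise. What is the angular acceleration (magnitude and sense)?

I = ½MR² = (1/2)(13.5)(0.297)² = 0.5954 kg·m².
Taking anticlockwise as positive: τ₁ = +(32.1)(0.297) = +9.534 N·m; τ₂ = −(55.9)(0.297) = −16.60 N·m; τ₃ = +(59.9)(0.297) = +17.79 N·m.
Net torque τ = 10.72 N·m.
α = τ/I = 10.72/0.5954 = 18.01 rad/s².

α ≈ 18.0 rad/s², anticlockwise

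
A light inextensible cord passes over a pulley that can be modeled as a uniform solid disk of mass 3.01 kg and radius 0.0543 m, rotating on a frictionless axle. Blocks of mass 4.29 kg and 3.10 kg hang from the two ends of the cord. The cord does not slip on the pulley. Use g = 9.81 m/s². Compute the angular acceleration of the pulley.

I = ½MR² = (1/2)(3.01)(0.0543)² = 0.004437 kg·m².
Heavier block: m₁g − T₁ = m₁a. Lighter block: T₂ − m₂g = m₂a.
Pulley: (T₁ − T₂)R = Iα = I(a/R), so T₁ − T₂ = (I/R²)a = (1/2)M_p a = 1.505·a.
Adding the three: (m₁ − m₂)g = (m₁ + m₂ + 1.505)a, so a = (4.29 − 3.10)(9.81)/(4.29 + 3.10 + 1.505) = 1.312 m/s².
α = a/R = 1.312/0.0543 = 24.17 rad/s².

α ≈ 24.2 rad/s²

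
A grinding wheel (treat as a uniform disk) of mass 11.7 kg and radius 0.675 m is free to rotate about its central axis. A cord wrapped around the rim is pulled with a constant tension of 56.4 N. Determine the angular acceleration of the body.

I = ½MR² = (1/2)(11.7)(0.675)² = 2.665 kg·m².
τ = F R = (56.4)(0.675) = 38.07 N·m.
Newton's second law for rotation, τ = Iα, gives α = τ/I = 38.07/2.665 = 14.28 rad/s².

α ≈ 14.3 rad/s²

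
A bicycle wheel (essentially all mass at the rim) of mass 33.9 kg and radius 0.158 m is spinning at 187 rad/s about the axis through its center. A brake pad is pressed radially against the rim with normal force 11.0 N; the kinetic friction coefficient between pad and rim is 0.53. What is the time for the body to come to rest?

I = MR² = (33.9)(0.158)² = 0.8463 kg·m².
Friction force f = μN = (0.53)(11.0) = 5.830 N at the rim; torque magnitude τ = fR = 0.9211 N·m, opposing ω.
|α| = τ/I = 0.9211/0.8463 = 1.088 rad/s² (deceleration).
0 = ω₀ − |α|t ⇒ t = ω₀/|α| = 187/1.088 = 171.8 s.

t ≈ 172 s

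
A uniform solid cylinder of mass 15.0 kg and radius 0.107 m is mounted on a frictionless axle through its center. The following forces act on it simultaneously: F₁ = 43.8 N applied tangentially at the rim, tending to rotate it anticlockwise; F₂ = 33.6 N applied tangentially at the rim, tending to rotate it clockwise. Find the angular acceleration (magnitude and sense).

I = ½MR² = (1/2)(15.0)(0.107)² = 0.08587 kg·m².
Taking anticlockwise as positive: τ₁ = +(43.8)(0.107) = +4.687 N·m; τ₂ = −(33.6)(0.107) = −3.595 N·m.
Net torque τ = 1.091 N·m.
α = τ/I = 1.091/0.08587 = 12.71 rad/s².

α ≈ 12.7 rad/s², anticlockwise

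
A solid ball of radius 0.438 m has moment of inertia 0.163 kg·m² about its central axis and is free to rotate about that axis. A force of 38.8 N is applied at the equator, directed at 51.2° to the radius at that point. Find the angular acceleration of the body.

Only the tangential component produces torque: τ = F R sinθ = (38.8)(0.438) sin 51.2° = 13.24 N·m.
Newton's second law for rotation, τ = Iα, gives α = τ/I = 13.24/0.1630 = 81.25 rad/s².

α ≈ 81.3 rad/s²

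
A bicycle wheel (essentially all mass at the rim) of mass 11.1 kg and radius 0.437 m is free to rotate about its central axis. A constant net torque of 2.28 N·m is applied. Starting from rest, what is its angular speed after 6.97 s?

ω ≈ 7.50 rad/s

I = MR² = (11.1)(0.437)² = 2.120 kg·m².
α = τ/I = 2.28/2.120 = 1.076 rad/s².
ω = ω₀ + αt = 0 + (1.076)(6.97) = 7.497 rad/s.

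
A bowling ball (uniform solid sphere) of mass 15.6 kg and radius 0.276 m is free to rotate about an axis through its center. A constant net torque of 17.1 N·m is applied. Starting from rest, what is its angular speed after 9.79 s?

ω ≈ 352 rad/s

I = (2/5)MR² = (2/5)(15.6)(0.276)² = 0.4753 kg·m².
α = τ/I = 17.1/0.4753 = 35.97 rad/s².
ω = ω₀ + αt = 0 + (35.97)(9.79) = 352.2 rad/s.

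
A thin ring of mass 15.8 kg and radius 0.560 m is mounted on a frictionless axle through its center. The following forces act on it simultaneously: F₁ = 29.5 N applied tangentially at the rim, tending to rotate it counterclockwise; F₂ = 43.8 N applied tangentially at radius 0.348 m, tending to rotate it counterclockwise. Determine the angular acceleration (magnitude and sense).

α ≈ 6.41 rad/s², counterclockwise

I = MR² = (15.8)(0.560)² = 4.955 kg·m².
Taking counterclockwise as positive: τ₁ = +(29.5)(0.560) = +16.52 N·m; τ₂ = +(43.8)(0.348) = +15.24 N·m.
Net torque τ = 31.76 N·m.
α = τ/I = 31.76/4.955 = 6.410 rad/s².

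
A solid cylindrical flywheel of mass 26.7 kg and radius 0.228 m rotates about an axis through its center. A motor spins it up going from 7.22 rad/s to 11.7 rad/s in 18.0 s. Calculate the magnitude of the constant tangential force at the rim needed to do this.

I = ½MR² = (1/2)(26.7)(0.228)² = 0.6940 kg·m².
α = Δω/Δt = (11.7 − 7.22)/18.0 = 0.2489 rad/s².
The required torque is τ = Iα = (0.6940)(0.2489) = 0.1727 N·m.
A tangential force at the rim gives τ = FR, so F = τ/R = 0.1727/0.228 = 0.7576 N.

F ≈ 0.758 N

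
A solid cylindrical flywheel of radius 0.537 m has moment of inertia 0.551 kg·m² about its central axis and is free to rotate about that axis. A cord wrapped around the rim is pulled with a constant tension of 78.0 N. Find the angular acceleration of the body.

α ≈ 76.0 rad/s²

τ = F R = (78.0)(0.537) = 41.89 N·m.
From τ = Iα: α = 41.89/0.5510 = 76.02 rad/s².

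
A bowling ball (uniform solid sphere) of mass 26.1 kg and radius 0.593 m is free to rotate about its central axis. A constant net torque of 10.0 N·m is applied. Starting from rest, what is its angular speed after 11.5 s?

I = (2/5)MR² = (2/5)(26.1)(0.593)² = 3.671 kg·m².
α = τ/I = 10.0/3.671 = 2.724 rad/s².
ω = ω₀ + αt = 0 + (2.724)(11.5) = 31.32 rad/s.

ω ≈ 31.3 rad/s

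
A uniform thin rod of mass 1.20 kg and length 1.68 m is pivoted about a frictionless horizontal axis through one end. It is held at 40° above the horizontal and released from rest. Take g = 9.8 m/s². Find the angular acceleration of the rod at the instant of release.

About the pivot, I = (1/3)ML² = (1/3)(1.20)(1.68)² = 1.129 kg·m².
The weight acts at the center, a distance L/2 = 0.8400 m from the pivot; τ = Mg(L/2) cos 40° = 7.567 N·m.
α = τ/I = 7.567/1.129 = 6.703 rad/s².

α ≈ 6.70 rad/s²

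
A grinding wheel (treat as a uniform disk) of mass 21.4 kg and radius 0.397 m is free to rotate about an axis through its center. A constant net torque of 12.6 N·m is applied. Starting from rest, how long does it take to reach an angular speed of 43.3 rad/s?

I = ½MR² = (1/2)(21.4)(0.397)² = 1.686 kg·m².
α = τ/I = 12.6/1.686 = 7.471 rad/s².
ω = αt ⇒ t = ω/α = 43.3/7.471 = 5.795 s.

t ≈ 5.80 s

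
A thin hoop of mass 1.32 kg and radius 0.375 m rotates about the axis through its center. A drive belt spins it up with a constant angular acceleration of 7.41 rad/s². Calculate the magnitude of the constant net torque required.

τ ≈ 1.38 N·m

I = MR² = (1.32)(0.375)² = 0.1856 kg·m².
τ = Iα = (0.1856)(7.410) = 1.375 N·m.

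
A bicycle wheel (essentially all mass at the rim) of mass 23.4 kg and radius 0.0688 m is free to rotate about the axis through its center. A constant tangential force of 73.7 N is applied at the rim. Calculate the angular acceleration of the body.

I = MR² = (23.4)(0.0688)² = 0.1108 kg·m².
τ = F R = (73.7)(0.0688) = 5.071 N·m.
From τ = Iα: α = 5.071/0.1108 = 45.78 rad/s².

α ≈ 45.8 rad/s²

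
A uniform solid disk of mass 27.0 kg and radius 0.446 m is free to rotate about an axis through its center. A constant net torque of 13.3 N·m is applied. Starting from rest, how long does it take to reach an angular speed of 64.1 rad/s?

t ≈ 12.9 s

I = ½MR² = (1/2)(27.0)(0.446)² = 2.685 kg·m².
α = τ/I = 13.3/2.685 = 4.953 rad/s².
ω = αt ⇒ t = ω/α = 64.1/4.953 = 12.94 s.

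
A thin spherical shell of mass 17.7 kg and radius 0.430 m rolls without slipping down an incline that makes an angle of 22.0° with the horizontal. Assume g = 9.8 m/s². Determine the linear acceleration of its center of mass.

a ≈ 2.20 m/s²

Translation along the incline: Mg sinθ − f = Ma.
Rotation about the center: fR = Iα with I = (2/3)MR². No-slip gives a = αR, so f = (I/R²)a = (2/3)M a.
Substituting: Mg sinθ = (1 + 0.6667)Ma, so a = g sinθ/(1 + 0.6667) = (9.8) sin 22.0° / 1.667 = 2.203 m/s².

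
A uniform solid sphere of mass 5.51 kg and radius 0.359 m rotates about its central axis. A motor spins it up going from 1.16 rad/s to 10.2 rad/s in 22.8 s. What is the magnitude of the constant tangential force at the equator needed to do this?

I = (2/5)MR² = (2/5)(5.51)(0.359)² = 0.2841 kg·m².
α = Δω/Δt = (10.2 − 1.16)/22.8 = 0.3965 rad/s².
The required torque is τ = Iα = (0.2841)(0.3965) = 0.1126 N·m.
A tangential force at the equator gives τ = FR, so F = τ/R = 0.1126/0.359 = 0.3137 N.

F ≈ 0.314 N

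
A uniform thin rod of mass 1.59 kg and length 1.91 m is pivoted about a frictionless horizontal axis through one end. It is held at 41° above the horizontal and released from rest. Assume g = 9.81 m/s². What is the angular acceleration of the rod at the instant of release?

α ≈ 5.81 rad/s²

About the pivot, I = (1/3)ML² = (1/3)(1.59)(1.91)² = 1.933 kg·m².
The weight acts at the center, a distance L/2 = 0.9550 m from the pivot; τ = Mg(L/2) cos 41° = 11.24 N·m.
α = τ/I = 11.24/1.933 = 5.814 rad/s².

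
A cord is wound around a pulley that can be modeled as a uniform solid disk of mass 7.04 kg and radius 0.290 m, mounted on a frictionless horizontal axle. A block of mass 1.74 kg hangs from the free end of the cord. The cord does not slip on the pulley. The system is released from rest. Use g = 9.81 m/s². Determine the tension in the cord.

T ≈ 11.4 N

I = ½MR² = (1/2)(7.04)(0.290)² = 0.2960 kg·m².
Block: mg − T = ma. Pulley: TR = Iα. No-slip: a = αR, so T = (I/R²)a = 3.520·a.
Then mg = (m + 3.520)a, so a = (1.74)(9.81)/(1.74 + 3.520) = 3.245 m/s².
T = 3.520·a = 11.42 N.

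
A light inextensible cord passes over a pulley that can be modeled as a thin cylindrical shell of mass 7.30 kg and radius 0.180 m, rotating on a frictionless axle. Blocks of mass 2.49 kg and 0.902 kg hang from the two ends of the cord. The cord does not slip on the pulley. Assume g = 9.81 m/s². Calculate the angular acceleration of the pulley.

I = MR² = (7.30)(0.180)² = 0.2365 kg·m².
Heavier block: m₁g − T₁ = m₁a. Lighter block: T₂ − m₂g = m₂a.
Pulley: (T₁ − T₂)R = Iα = I(a/R), so T₁ − T₂ = (I/R²)a = 1·M_p a = 7.300·a.
Adding the three: (m₁ − m₂)g = (m₁ + m₂ + 7.300)a, so a = (2.49 − 0.902)(9.81)/(2.49 + 0.902 + 7.300) = 1.457 m/s².
α = a/R = 1.457/0.180 = 8.094 rad/s².

α ≈ 8.09 rad/s²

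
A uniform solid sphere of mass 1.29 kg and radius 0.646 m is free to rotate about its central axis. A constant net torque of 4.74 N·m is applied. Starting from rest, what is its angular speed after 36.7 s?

I = (2/5)MR² = (2/5)(1.29)(0.646)² = 0.2153 kg·m².
α = τ/I = 4.74/0.2153 = 22.01 rad/s².
ω = ω₀ + αt = 0 + (22.01)(36.7) = 807.8 rad/s.

ω ≈ 808 rad/s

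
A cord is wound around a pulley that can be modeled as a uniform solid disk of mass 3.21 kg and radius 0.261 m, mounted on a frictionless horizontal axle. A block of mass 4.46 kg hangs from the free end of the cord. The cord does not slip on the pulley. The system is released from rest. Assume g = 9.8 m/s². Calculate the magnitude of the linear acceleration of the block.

I = ½MR² = (1/2)(3.21)(0.261)² = 0.1093 kg·m².
Block: mg − T = ma. Pulley: TR = Iα. No-slip: a = αR, so T = (I/R²)a = 1.605·a.
Then mg = (m + 1.605)a, so a = (4.46)(9.8)/(4.46 + 1.605) = 7.207 m/s².

a ≈ 7.21 m/s²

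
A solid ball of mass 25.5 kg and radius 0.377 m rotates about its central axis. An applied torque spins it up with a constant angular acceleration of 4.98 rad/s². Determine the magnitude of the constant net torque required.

I = (2/5)MR² = (2/5)(25.5)(0.377)² = 1.450 kg·m².
τ = Iα = (1.450)(4.980) = 7.220 N·m.

τ ≈ 7.22 N·m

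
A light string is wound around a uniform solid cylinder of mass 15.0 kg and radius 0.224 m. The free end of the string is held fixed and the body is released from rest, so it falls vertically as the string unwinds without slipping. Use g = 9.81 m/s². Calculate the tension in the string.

T ≈ 49.0 N

Translation: Mg − T = Ma. Rotation about the center: TR = Iα with I = ½MR².
With a = αR: T = (I/R²)a = (1/2)M a, so Mg = (1 + 0.5000)Ma.
a = g/(1 + 0.5000) = 9.81/1.500 = 6.540 m/s².
T = 0.5000·M·a = (0.5000)(15.0)(6.540) = 49.05 N.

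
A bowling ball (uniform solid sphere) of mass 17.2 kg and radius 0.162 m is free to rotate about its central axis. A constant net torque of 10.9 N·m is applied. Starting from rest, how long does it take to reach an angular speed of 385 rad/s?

t ≈ 6.38 s

I = (2/5)MR² = (2/5)(17.2)(0.162)² = 0.1806 kg·m².
α = τ/I = 10.9/0.1806 = 60.37 rad/s².
ω = αt ⇒ t = ω/α = 385/60.37 = 6.378 s.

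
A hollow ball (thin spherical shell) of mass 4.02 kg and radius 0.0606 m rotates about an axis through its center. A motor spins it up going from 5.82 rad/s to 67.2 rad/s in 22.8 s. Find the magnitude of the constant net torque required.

I = (2/3)MR² = (2/3)(4.02)(0.0606)² = 0.009842 kg·m².
α = Δω/Δt = (67.2 − 5.82)/22.8 = 2.692 rad/s².
τ = Iα = (0.009842)(2.692) = 0.02650 N·m.

τ ≈ 0.0265 N·m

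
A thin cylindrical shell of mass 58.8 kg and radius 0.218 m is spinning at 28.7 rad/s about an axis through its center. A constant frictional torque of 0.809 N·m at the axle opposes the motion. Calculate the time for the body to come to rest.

I = MR² = (58.8)(0.218)² = 2.794 kg·m².
The net torque has magnitude 0.809 N·m, opposing ω.
|α| = τ/I = 0.8090/2.794 = 0.2895 rad/s² (deceleration).
0 = ω₀ − |α|t ⇒ t = ω₀/|α| = 28.7/0.2895 = 99.13 s.

t ≈ 99.1 s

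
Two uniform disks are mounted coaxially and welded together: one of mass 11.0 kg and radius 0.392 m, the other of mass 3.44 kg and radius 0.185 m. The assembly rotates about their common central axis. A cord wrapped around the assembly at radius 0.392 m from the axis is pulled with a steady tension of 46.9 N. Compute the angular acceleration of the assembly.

I = ½M₁R₁² + ½M₂R₂² = ½(11.0)(0.392)² + ½(3.44)(0.185)² = 0.9040 kg·m².
τ = F r = (46.9)(0.392) = 18.38 N·m.
α = τ/I = 18.38/0.9040 = 20.34 rad/s².

α ≈ 20.3 rad/s²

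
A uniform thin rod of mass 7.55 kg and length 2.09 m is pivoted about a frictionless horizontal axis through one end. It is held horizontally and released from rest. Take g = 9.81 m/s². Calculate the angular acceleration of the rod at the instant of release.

α ≈ 7.04 rad/s²

About the pivot, I = (1/3)ML² = (1/3)(7.55)(2.09)² = 10.99 kg·m².
The weight acts at the center, a distance L/2 = 1.045 m from the pivot; τ = Mg(L/2) = 77.40 N·m.
α = τ/I = 77.40/10.99 = 7.041 rad/s².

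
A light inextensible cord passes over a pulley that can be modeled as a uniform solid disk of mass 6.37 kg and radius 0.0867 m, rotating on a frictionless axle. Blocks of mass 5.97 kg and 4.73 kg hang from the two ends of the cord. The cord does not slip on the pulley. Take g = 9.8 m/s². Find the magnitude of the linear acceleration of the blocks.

I = ½MR² = (1/2)(6.37)(0.0867)² = 0.02394 kg·m².
Heavier block: m₁g − T₁ = m₁a. Lighter block: T₂ − m₂g = m₂a.
Pulley: (T₁ − T₂)R = Iα = I(a/R), so T₁ − T₂ = (I/R²)a = (1/2)M_p a = 3.185·a.
Adding the three: (m₁ − m₂)g = (m₁ + m₂ + 3.185)a, so a = (5.97 − 4.73)(9.8)/(5.97 + 4.73 + 3.185) = 0.8752 m/s².

a ≈ 0.875 m/s²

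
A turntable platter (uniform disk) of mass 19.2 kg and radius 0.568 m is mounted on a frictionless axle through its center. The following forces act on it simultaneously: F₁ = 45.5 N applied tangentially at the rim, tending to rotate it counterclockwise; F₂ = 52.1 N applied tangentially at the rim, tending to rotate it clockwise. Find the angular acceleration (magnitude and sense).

I = ½MR² = (1/2)(19.2)(0.568)² = 3.097 kg·m².
Taking counterclockwise as positive: τ₁ = +(45.5)(0.568) = +25.84 N·m; τ₂ = −(52.1)(0.568) = −29.59 N·m.
Net torque τ = -3.749 N·m.
α = τ/I = -3.749/3.097 = -1.210 rad/s².

α ≈ 1.21 rad/s², clockwise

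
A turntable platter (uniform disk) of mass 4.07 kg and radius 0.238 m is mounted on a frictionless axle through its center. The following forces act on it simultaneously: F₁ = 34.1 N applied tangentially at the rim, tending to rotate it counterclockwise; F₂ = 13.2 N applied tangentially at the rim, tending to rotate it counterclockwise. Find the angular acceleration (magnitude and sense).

I = ½MR² = (1/2)(4.07)(0.238)² = 0.1153 kg·m².
Taking counterclockwise as positive: τ₁ = +(34.1)(0.238) = +8.116 N·m; τ₂ = +(13.2)(0.238) = +3.142 N·m.
Net torque τ = 11.26 N·m.
α = τ/I = 11.26/0.1153 = 97.66 rad/s².

α ≈ 97.7 rad/s², counterclockwise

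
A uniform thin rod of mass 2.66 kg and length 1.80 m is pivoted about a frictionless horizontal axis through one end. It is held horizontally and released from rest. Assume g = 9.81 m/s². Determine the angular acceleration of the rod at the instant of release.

About the pivot, I = (1/3)ML² = (1/3)(2.66)(1.80)² = 2.873 kg·m².
The weight acts at the center, a distance L/2 = 0.9000 m from the pivot; τ = Mg(L/2) = 23.49 N·m.
α = τ/I = 23.49/2.873 = 8.175 rad/s².

α ≈ 8.18 rad/s²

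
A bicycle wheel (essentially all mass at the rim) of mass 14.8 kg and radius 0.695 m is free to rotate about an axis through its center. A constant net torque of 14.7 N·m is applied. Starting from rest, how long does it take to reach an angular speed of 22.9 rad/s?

I = MR² = (14.8)(0.695)² = 7.149 kg·m².
α = τ/I = 14.7/7.149 = 2.056 rad/s².
ω = αt ⇒ t = ω/α = 22.9/2.056 = 11.14 s.

t ≈ 11.1 s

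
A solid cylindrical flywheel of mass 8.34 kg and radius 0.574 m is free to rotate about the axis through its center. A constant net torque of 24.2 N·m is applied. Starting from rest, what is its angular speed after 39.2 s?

ω ≈ 690 rad/s

I = ½MR² = (1/2)(8.34)(0.574)² = 1.374 kg·m².
α = τ/I = 24.2/1.374 = 17.61 rad/s².
ω = ω₀ + αt = 0 + (17.61)(39.2) = 690.5 rad/s.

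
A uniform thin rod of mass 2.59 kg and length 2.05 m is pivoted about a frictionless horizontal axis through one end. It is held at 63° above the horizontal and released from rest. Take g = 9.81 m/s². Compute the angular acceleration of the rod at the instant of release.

About the pivot, I = (1/3)ML² = (1/3)(2.59)(2.05)² = 3.628 kg·m².
The weight acts at the center, a distance L/2 = 1.025 m from the pivot; τ = Mg(L/2) cos 63° = 11.82 N·m.
α = τ/I = 11.82/3.628 = 3.259 rad/s².
(Equivalently α = (3g/(2L)) cos 63° = 3.259 rad/s².)

α ≈ 3.26 rad/s²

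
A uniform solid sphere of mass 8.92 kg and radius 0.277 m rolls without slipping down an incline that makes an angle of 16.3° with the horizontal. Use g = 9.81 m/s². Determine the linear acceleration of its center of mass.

Translation along the incline: Mg sinθ − f = Ma.
Rotation about the center: fR = Iα with I = (2/5)MR². No-slip gives a = αR, so f = (I/R²)a = (2/5)M a.
Substituting: Mg sinθ = (1 + 0.4000)Ma, so a = g sinθ/(1 + 0.4000) = (9.81) sin 16.3° / 1.400 = 1.967 m/s².

a ≈ 1.97 m/s²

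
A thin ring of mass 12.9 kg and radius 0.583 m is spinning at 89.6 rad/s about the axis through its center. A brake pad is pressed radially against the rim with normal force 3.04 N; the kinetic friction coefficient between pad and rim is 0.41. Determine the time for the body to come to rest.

t ≈ 541 s

I = MR² = (12.9)(0.583)² = 4.385 kg·m².
Friction force f = μN = (0.41)(3.04) = 1.246 N at the rim; torque magnitude τ = fR = 0.7267 N·m, opposing ω.
|α| = τ/I = 0.7267/4.385 = 0.1657 rad/s² (deceleration).
0 = ω₀ − |α|t ⇒ t = ω₀/|α| = 89.6/0.1657 = 540.6 s.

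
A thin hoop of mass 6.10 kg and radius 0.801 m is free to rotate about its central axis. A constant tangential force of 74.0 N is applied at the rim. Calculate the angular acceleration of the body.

α ≈ 15.1 rad/s²

I = MR² = (6.10)(0.801)² = 3.914 kg·m².
τ = F R = (74.0)(0.801) = 59.27 N·m.
Newton's second law for rotation, τ = Iα, gives α = τ/I = 59.27/3.914 = 15.15 rad/s².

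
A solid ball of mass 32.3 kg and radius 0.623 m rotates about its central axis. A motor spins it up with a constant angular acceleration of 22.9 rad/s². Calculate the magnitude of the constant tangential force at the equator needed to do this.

F ≈ 184 N

I = (2/5)MR² = (2/5)(32.3)(0.623)² = 5.015 kg·m².
The required torque is τ = Iα = (5.015)(22.90) = 114.8 N·m.
A tangential force at the equator gives τ = FR, so F = τ/R = 114.8/0.623 = 184.3 N.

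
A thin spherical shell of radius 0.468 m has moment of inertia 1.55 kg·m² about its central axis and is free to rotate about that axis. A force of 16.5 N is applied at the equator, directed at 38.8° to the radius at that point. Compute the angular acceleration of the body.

Only the tangential component produces torque: τ = F R sinθ = (16.5)(0.468) sin 38.8° = 4.839 N·m.
Newton's second law for rotation, τ = Iα, gives α = τ/I = 4.839/1.550 = 3.122 rad/s².

α ≈ 3.12 rad/s²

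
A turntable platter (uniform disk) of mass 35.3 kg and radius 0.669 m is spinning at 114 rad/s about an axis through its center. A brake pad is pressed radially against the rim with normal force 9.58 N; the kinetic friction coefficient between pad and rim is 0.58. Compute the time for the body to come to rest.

t ≈ 242 s

I = ½MR² = (1/2)(35.3)(0.669)² = 7.899 kg·m².
Friction force f = μN = (0.58)(9.58) = 5.556 N at the rim; torque magnitude τ = fR = 3.717 N·m, opposing ω.
|α| = τ/I = 3.717/7.899 = 0.4706 rad/s² (deceleration).
0 = ω₀ − |α|t ⇒ t = ω₀/|α| = 114/0.4706 = 242.3 s.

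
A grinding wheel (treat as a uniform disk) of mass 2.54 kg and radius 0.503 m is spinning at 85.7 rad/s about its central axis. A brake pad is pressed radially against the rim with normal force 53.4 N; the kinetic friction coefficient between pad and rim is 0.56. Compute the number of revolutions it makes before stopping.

≈ 12.5 revolutions

I = ½MR² = (1/2)(2.54)(0.503)² = 0.3213 kg·m².
Friction force f = μN = (0.56)(53.4) = 29.90 N at the rim; torque magnitude τ = fR = 15.04 N·m, opposing ω.
|α| = τ/I = 15.04/0.3213 = 46.81 rad/s² (deceleration).
ω² = ω₀² − 2|α|θ with ω = 0 ⇒ θ = ω₀²/(2|α|) = 78.45 rad = 12.49 rev.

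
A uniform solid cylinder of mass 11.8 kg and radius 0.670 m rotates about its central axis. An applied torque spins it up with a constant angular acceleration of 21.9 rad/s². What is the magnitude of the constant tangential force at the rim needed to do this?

I = ½MR² = (1/2)(11.8)(0.670)² = 2.649 kg·m².
The required torque is τ = Iα = (2.649)(21.90) = 58.00 N·m.
A tangential force at the rim gives τ = FR, so F = τ/R = 58.00/0.670 = 86.57 N.

F ≈ 86.6 N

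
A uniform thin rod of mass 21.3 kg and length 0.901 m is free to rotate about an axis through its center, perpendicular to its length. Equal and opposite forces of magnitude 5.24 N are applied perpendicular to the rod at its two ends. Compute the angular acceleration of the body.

α ≈ 3.28 rad/s²

I = (1/12)ML² = (1/12)(21.3)(0.901)² = 1.441 kg·m².
The couple gives τ = F·(L/2) + F·(L/2) = F L = (5.24)(0.901) = 4.721 N·m.
Newton's second law for rotation, τ = Iα, gives α = τ/I = 4.721/1.441 = 3.276 rad/s².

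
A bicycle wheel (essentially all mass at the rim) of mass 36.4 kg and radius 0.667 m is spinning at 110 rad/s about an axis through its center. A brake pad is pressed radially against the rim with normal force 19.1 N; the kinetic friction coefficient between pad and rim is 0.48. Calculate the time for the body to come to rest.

I = MR² = (36.4)(0.667)² = 16.19 kg·m².
Friction force f = μN = (0.48)(19.1) = 9.168 N at the rim; torque magnitude τ = fR = 6.115 N·m, opposing ω.
|α| = τ/I = 6.115/16.19 = 0.3776 rad/s² (deceleration).
0 = ω₀ − |α|t ⇒ t = ω₀/|α| = 110/0.3776 = 291.3 s.

t ≈ 291 s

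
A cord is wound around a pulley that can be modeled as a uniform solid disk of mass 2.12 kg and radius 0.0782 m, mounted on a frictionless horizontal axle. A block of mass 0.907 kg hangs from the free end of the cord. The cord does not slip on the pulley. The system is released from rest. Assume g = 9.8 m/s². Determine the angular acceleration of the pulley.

α ≈ 57.8 rad/s²

I = ½MR² = (1/2)(2.12)(0.0782)² = 0.006482 kg·m².
Block: mg − T = ma. Pulley: TR = Iα. No-slip: a = αR, so T = (I/R²)a = 1.060·a.
Then mg = (m + 1.060)a, so a = (0.907)(9.8)/(0.907 + 1.060) = 4.519 m/s².
α = a/R = 4.519/0.0782 = 57.79 rad/s².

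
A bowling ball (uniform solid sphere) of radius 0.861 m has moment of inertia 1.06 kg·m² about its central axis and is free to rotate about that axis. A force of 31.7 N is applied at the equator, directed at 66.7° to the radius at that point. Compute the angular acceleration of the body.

α ≈ 23.6 rad/s²

Only the tangential component produces torque: τ = F R sinθ = (31.7)(0.861) sin 66.7° = 25.07 N·m.
From τ = Iα: α = 25.07/1.060 = 23.65 rad/s².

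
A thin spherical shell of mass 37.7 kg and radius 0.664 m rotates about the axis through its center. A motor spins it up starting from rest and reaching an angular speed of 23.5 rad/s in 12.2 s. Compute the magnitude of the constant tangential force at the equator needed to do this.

F ≈ 32.1 N

I = (2/3)MR² = (2/3)(37.7)(0.664)² = 11.08 kg·m².
α = Δω/Δt = (23.5 − 0)/12.2 = 1.926 rad/s².
The required torque is τ = Iα = (11.08)(1.926) = 21.34 N·m.
A tangential force at the equator gives τ = FR, so F = τ/R = 21.34/0.664 = 32.15 N.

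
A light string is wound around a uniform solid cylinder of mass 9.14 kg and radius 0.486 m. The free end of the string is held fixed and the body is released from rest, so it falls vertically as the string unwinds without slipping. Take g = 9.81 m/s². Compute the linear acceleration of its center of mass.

Translation: Mg − T = Ma. Rotation about the center: TR = Iα with I = ½MR².
With a = αR: T = (I/R²)a = (1/2)M a, so Mg = (1 + 0.5000)Ma.
a = g/(1 + 0.5000) = 9.81/1.500 = 6.540 m/s².

a ≈ 6.54 m/s²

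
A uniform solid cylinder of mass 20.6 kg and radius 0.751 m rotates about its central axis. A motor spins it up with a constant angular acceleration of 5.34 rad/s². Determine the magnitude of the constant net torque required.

τ ≈ 31.0 N·m

I = ½MR² = (1/2)(20.6)(0.751)² = 5.809 kg·m².
τ = Iα = (5.809)(5.340) = 31.02 N·m.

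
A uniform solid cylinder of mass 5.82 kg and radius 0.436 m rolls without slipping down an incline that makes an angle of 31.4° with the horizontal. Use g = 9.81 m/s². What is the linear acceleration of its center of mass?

a ≈ 3.41 m/s²

Translation along the incline: Mg sinθ − f = Ma.
Rotation about the center: fR = Iα with I = ½MR². No-slip gives a = αR, so f = (I/R²)a = (1/2)M a.
Substituting: Mg sinθ = (1 + 0.5000)Ma, so a = g sinθ/(1 + 0.5000) = (9.81) sin 31.4° / 1.500 = 3.407 m/s².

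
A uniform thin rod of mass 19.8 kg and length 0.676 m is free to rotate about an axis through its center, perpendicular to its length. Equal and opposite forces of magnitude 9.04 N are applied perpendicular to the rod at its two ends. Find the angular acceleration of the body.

α ≈ 8.10 rad/s²

I = (1/12)ML² = (1/12)(19.8)(0.676)² = 0.7540 kg·m².
The couple gives τ = F·(L/2) + F·(L/2) = F L = (9.04)(0.676) = 6.111 N·m.
Newton's second law for rotation, τ = Iα, gives α = τ/I = 6.111/0.7540 = 8.105 rad/s².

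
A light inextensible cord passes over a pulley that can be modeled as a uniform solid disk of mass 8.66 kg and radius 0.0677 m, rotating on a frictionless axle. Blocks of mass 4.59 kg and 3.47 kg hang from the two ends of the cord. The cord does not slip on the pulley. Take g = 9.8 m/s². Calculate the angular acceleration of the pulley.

α ≈ 13.1 rad/s²

I = ½MR² = (1/2)(8.66)(0.0677)² = 0.01985 kg·m².
Heavier block: m₁g − T₁ = m₁a. Lighter block: T₂ − m₂g = m₂a.
Pulley: (T₁ − T₂)R = Iα = I(a/R), so T₁ − T₂ = (I/R²)a = (1/2)M_p a = 4.330·a.
Adding the three: (m₁ − m₂)g = (m₁ + m₂ + 4.330)a, so a = (4.59 − 3.47)(9.8)/(4.59 + 3.47 + 4.330) = 0.8859 m/s².
α = a/R = 0.8859/0.0677 = 13.09 rad/s².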